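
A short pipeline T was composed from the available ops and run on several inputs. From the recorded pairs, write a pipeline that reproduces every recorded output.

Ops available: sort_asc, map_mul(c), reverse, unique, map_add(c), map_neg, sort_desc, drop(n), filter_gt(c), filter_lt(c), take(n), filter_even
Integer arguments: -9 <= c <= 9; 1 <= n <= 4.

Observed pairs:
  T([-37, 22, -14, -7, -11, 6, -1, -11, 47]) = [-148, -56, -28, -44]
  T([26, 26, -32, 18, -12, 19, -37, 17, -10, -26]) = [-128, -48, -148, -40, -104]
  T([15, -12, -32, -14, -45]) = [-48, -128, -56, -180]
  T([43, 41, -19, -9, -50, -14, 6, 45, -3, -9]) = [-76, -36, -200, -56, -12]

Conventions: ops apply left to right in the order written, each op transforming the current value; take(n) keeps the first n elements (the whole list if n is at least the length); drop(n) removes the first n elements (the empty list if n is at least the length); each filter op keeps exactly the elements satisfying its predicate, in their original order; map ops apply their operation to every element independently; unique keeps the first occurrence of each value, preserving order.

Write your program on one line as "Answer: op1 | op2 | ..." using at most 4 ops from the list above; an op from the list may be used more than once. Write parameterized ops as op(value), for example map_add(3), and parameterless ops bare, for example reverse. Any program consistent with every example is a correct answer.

unique | map_mul(-4) | filter_gt(8) | map_neg

Check, running the answer program on each example:
  [-37, 22, -14, -7, -11, 6, -1, -11, 47] -> [-37, 22, -14, -7, -11, 6, -1, 47] -> [148, -88, 56, 28, 44, -24, 4, -188] -> [148, 56, 28, 44] -> [-148, -56, -28, -44]
  [26, 26, -32, 18, -12, 19, -37, 17, -10, -26] -> [26, -32, 18, -12, 19, -37, 17, -10, -26] -> [-104, 128, -72, 48, -76, 148, -68, 40, 104] -> [128, 48, 148, 40, 104] -> [-128, -48, -148, -40, -104]
  [15, -12, -32, -14, -45] -> [15, -12, -32, -14, -45] -> [-60, 48, 128, 56, 180] -> [48, 128, 56, 180] -> [-48, -128, -56, -180]
  [43, 41, -19, -9, -50, -14, 6, 45, -3, -9] -> [43, 41, -19, -9, -50, -14, 6, 45, -3] -> [-172, -164, 76, 36, 200, 56, -24, -180, 12] -> [76, 36, 200, 56, 12] -> [-76, -36, -200, -56, -12]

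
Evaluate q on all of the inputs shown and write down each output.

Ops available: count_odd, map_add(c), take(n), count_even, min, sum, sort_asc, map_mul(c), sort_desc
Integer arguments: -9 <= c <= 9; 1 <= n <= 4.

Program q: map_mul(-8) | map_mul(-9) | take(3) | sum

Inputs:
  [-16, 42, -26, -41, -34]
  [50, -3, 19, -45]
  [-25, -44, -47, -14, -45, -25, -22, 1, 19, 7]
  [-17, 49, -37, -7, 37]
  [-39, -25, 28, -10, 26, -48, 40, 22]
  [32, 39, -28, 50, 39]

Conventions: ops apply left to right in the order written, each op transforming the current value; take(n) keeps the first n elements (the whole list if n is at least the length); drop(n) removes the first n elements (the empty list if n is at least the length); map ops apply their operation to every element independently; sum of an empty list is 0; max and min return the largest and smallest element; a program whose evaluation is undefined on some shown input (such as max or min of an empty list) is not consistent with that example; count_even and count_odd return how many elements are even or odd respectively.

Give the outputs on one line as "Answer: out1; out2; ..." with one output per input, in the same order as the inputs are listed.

0; 4752; -8352; -360; -2592; 3096

Execution, op by op:
  [-16, 42, -26, -41, -34] -> [128, -336, 208, 328, 272] -> [-1152, 3024, -1872, -2952, -2448] -> [-1152, 3024, -1872] -> 0
  [50, -3, 19, -45] -> [-400, 24, -152, 360] -> [3600, -216, 1368, -3240] -> [3600, -216, 1368] -> 4752
  [-25, -44, -47, -14, -45, -25, -22, 1, 19, 7] -> [200, 352, 376, 112, 360, 200, 176, -8, -152, -56] -> [-1800, -3168, -3384, -1008, -3240, -1800, -1584, 72, 1368, 504] -> [-1800, -3168, -3384] -> -8352
  [-17, 49, -37, -7, 37] -> [136, -392, 296, 56, -296] -> [-1224, 3528, -2664, -504, 2664] -> [-1224, 3528, -2664] -> -360
  [-39, -25, 28, -10, 26, -48, 40, 22] -> [312, 200, -224, 80, -208, 384, -320, -176] -> [-2808, -1800, 2016, -720, 1872, -3456, 2880, 1584] -> [-2808, -1800, 2016] -> -2592
  [32, 39, -28, 50, 39] -> [-256, -312, 224, -400, -312] -> [2304, 2808, -2016, 3600, 2808] -> [2304, 2808, -2016] -> 3096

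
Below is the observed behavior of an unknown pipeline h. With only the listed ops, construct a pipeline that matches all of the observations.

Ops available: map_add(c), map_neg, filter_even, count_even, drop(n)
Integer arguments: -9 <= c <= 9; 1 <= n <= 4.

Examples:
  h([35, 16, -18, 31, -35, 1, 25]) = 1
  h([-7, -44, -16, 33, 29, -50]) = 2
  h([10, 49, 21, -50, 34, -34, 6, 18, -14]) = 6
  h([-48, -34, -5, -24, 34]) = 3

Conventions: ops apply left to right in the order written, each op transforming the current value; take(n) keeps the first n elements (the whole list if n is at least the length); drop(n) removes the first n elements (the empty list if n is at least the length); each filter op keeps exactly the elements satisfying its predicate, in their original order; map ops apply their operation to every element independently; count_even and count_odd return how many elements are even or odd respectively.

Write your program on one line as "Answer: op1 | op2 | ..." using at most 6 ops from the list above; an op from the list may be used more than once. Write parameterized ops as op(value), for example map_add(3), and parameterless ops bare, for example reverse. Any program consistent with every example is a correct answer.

map_neg | map_add(4) | filter_even | drop(1) | map_neg | count_even

Check, running the answer program on each example:
  [35, 16, -18, 31, -35, 1, 25] -> [-35, -16, 18, -31, 35, -1, -25] -> [-31, -12, 22, -27, 39, 3, -21] -> [-12, 22] -> [22] -> [-22] -> 1
  [-7, -44, -16, 33, 29, -50] -> [7, 44, 16, -33, -29, 50] -> [11, 48, 20, -29, -25, 54] -> [48, 20, 54] -> [20, 54] -> [-20, -54] -> 2
  [10, 49, 21, -50, 34, -34, 6, 18, -14] -> [-10, -49, -21, 50, -34, 34, -6, -18, 14] -> [-6, -45, -17, 54, -30, 38, -2, -14, 18] -> [-6, 54, -30, 38, -2, -14, 18] -> [54, -30, 38, -2, -14, 18] -> [-54, 30, -38, 2, 14, -18] -> 6
  [-48, -34, -5, -24, 34] -> [48, 34, 5, 24, -34] -> [52, 38, 9, 28, -30] -> [52, 38, 28, -30] -> [38, 28, -30] -> [-38, -28, 30] -> 3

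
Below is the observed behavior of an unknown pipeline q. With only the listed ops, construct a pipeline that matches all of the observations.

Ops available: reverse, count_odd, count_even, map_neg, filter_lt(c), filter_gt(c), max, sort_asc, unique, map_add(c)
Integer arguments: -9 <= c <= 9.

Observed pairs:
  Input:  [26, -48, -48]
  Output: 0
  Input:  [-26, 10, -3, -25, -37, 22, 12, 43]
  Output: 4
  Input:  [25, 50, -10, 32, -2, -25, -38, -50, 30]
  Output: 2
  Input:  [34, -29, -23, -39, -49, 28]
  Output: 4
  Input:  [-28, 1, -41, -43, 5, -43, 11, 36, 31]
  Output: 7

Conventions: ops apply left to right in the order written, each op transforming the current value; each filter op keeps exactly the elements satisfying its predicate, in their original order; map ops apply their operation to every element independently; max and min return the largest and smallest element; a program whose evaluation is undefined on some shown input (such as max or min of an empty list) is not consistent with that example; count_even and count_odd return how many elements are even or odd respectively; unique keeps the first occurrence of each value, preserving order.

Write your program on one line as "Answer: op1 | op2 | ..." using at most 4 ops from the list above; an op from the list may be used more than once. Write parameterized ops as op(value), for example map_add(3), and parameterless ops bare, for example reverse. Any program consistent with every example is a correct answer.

map_add(-6) | sort_asc | map_add(-1) | count_even

Check, running the answer program on each example:
  [26, -48, -48] -> [20, -54, -54] -> [-54, -54, 20] -> [-55, -55, 19] -> 0
  [-26, 10, -3, -25, -37, 22, 12, 43] -> [-32, 4, -9, -31, -43, 16, 6, 37] -> [-43, -32, -31, -9, 4, 6, 16, 37] -> [-44, -33, -32, -10, 3, 5, 15, 36] -> 4
  [25, 50, -10, 32, -2, -25, -38, -50, 30] -> [19, 44, -16, 26, -8, -31, -44, -56, 24] -> [-56, -44, -31, -16, -8, 19, 24, 26, 44] -> [-57, -45, -32, -17, -9, 18, 23, 25, 43] -> 2
  [34, -29, -23, -39, -49, 28] -> [28, -35, -29, -45, -55, 22] -> [-55, -45, -35, -29, 22, 28] -> [-56, -46, -36, -30, 21, 27] -> 4
  [-28, 1, -41, -43, 5, -43, 11, 36, 31] -> [-34, -5, -47, -49, -1, -49, 5, 30, 25] -> [-49, -49, -47, -34, -5, -1, 5, 25, 30] -> [-50, -50, -48, -35, -6, -2, 4, 24, 29] -> 7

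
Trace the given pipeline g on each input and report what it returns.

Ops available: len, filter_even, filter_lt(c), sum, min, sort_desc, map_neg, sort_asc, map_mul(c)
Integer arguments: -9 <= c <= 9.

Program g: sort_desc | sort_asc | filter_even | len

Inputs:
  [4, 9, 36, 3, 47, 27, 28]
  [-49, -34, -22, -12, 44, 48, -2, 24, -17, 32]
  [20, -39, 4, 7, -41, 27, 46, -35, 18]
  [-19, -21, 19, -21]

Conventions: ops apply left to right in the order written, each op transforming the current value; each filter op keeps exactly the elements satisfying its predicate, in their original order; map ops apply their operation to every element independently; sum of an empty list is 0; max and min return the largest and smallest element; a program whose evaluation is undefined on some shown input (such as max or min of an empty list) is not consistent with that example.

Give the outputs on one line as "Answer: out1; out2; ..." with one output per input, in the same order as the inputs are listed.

Execution, op by op:
  [4, 9, 36, 3, 47, 27, 28] -> [47, 36, 28, 27, 9, 4, 3] -> [3, 4, 9, 27, 28, 36, 47] -> [4, 28, 36] -> 3
  [-49, -34, -22, -12, 44, 48, -2, 24, -17, 32] -> [48, 44, 32, 24, -2, -12, -17, -22, -34, -49] -> [-49, -34, -22, -17, -12, -2, 24, 32, 44, 48] -> [-34, -22, -12, -2, 24, 32, 44, 48] -> 8
  [20, -39, 4, 7, -41, 27, 46, -35, 18] -> [46, 27, 20, 18, 7, 4, -35, -39, -41] -> [-41, -39, -35, 4, 7, 18, 20, 27, 46] -> [4, 18, 20, 46] -> 4
  [-19, -21, 19, -21] -> [19, -19, -21, -21] -> [-21, -21, -19, 19] -> [] -> 0

3; 8; 4; 0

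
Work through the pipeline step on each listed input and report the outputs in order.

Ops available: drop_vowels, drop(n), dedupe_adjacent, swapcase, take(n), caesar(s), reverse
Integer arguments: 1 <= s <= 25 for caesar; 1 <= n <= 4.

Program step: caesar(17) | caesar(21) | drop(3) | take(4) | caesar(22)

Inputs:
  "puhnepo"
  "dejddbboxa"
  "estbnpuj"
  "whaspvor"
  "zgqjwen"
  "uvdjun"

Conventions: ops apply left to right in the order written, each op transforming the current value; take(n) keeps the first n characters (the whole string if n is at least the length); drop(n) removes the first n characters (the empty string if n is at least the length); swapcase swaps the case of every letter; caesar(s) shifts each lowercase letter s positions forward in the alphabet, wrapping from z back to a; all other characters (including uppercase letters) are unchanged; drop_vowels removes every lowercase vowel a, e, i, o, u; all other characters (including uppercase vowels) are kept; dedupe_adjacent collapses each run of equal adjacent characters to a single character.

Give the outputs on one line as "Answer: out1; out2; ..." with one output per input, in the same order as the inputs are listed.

Execution, op by op:
  "puhnepo" -> "glyevgf" -> "bgtzqba" -> "zqba" -> "zqba" -> "vmxw"
  "dejddbboxa" -> "uvauussfor" -> "pqvppnnajm" -> "ppnnajm" -> "ppnn" -> "lljj"
  "estbnpuj" -> "vjksegla" -> "qefnzbgv" -> "nzbgv" -> "nzbg" -> "jvxc"
  "whaspvor" -> "nyrjgmfi" -> "itmebhad" -> "ebhad" -> "ebha" -> "axdw"
  "zgqjwen" -> "qxhanve" -> "lscviqz" -> "viqz" -> "viqz" -> "remv"
  "uvdjun" -> "lmuale" -> "ghpvgz" -> "vgz" -> "vgz" -> "rcv"

"vmxw"; "lljj"; "jvxc"; "axdw"; "remv"; "rcv"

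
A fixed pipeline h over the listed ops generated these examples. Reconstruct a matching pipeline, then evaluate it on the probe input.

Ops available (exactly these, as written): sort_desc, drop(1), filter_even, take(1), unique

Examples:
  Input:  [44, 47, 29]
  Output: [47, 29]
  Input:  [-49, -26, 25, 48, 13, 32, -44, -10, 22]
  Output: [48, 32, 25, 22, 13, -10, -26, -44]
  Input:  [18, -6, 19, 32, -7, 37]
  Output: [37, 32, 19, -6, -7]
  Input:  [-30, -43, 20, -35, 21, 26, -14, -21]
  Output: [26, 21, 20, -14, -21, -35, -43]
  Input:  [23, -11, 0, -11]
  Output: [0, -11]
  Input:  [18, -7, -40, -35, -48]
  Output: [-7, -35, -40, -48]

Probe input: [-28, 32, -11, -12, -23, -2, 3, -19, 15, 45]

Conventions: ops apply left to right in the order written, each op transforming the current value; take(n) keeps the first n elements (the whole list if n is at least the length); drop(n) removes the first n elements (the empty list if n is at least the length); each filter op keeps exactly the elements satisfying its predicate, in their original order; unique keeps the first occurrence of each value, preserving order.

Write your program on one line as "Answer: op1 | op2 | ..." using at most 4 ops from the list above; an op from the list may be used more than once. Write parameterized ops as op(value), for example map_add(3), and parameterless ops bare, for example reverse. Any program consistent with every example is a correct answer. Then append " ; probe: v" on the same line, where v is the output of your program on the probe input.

unique | drop(1) | sort_desc ; probe: [45, 32, 15, 3, -2, -11, -12, -19, -23]

Check, running the answer program on each example:
  [44, 47, 29] -> [44, 47, 29] -> [47, 29] -> [47, 29]
  [-49, -26, 25, 48, 13, 32, -44, -10, 22] -> [-49, -26, 25, 48, 13, 32, -44, -10, 22] -> [-26, 25, 48, 13, 32, -44, -10, 22] -> [48, 32, 25, 22, 13, -10, -26, -44]
  [18, -6, 19, 32, -7, 37] -> [18, -6, 19, 32, -7, 37] -> [-6, 19, 32, -7, 37] -> [37, 32, 19, -6, -7]
  [-30, -43, 20, -35, 21, 26, -14, -21] -> [-30, -43, 20, -35, 21, 26, -14, -21] -> [-43, 20, -35, 21, 26, -14, -21] -> [26, 21, 20, -14, -21, -35, -43]
  [23, -11, 0, -11] -> [23, -11, 0] -> [-11, 0] -> [0, -11]
  [18, -7, -40, -35, -48] -> [18, -7, -40, -35, -48] -> [-7, -40, -35, -48] -> [-7, -35, -40, -48]
  probe: [-28, 32, -11, -12, -23, -2, 3, -19, 15, 45] -> [-28, 32, -11, -12, -23, -2, 3, -19, 15, 45] -> [32, -11, -12, -23, -2, 3, -19, 15, 45] -> [45, 32, 15, 3, -2, -11, -12, -19, -23]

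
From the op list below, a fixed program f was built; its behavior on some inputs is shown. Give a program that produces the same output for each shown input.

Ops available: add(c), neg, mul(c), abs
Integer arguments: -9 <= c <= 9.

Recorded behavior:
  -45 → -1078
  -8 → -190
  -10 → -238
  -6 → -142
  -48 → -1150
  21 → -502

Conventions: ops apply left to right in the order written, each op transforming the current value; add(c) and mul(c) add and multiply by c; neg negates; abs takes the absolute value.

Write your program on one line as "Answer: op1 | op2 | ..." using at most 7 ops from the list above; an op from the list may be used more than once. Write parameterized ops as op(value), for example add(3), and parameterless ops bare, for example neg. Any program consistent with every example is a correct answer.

mul(-6) | abs | neg | mul(-4) | add(-2) | neg

Check, running the answer program on each example:
  -45 -> 270 -> 270 -> -270 -> 1080 -> 1078 -> -1078
  -8 -> 48 -> 48 -> -48 -> 192 -> 190 -> -190
  -10 -> 60 -> 60 -> -60 -> 240 -> 238 -> -238
  -6 -> 36 -> 36 -> -36 -> 144 -> 142 -> -142
  -48 -> 288 -> 288 -> -288 -> 1152 -> 1150 -> -1150
  21 -> -126 -> 126 -> -126 -> 504 -> 502 -> -502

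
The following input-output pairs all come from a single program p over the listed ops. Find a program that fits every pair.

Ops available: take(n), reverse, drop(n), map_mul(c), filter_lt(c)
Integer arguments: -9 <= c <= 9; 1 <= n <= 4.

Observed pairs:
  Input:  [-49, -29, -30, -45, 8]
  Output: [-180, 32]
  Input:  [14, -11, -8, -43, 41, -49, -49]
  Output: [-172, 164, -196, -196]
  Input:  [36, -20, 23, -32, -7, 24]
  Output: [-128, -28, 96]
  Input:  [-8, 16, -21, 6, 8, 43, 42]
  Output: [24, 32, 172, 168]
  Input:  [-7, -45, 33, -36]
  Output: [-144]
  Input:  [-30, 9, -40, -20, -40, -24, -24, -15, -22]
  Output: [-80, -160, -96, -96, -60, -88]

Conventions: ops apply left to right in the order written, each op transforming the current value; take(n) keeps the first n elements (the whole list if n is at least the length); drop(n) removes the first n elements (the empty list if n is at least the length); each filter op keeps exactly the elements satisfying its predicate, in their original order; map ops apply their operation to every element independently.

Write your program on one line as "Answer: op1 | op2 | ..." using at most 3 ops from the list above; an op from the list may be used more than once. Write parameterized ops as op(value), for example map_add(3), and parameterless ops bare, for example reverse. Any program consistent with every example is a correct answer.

drop(3) | map_mul(4)

Check, running the answer program on each example:
  [-49, -29, -30, -45, 8] -> [-45, 8] -> [-180, 32]
  [14, -11, -8, -43, 41, -49, -49] -> [-43, 41, -49, -49] -> [-172, 164, -196, -196]
  [36, -20, 23, -32, -7, 24] -> [-32, -7, 24] -> [-128, -28, 96]
  [-8, 16, -21, 6, 8, 43, 42] -> [6, 8, 43, 42] -> [24, 32, 172, 168]
  [-7, -45, 33, -36] -> [-36] -> [-144]
  [-30, 9, -40, -20, -40, -24, -24, -15, -22] -> [-20, -40, -24, -24, -15, -22] -> [-80, -160, -96, -96, -60, -88]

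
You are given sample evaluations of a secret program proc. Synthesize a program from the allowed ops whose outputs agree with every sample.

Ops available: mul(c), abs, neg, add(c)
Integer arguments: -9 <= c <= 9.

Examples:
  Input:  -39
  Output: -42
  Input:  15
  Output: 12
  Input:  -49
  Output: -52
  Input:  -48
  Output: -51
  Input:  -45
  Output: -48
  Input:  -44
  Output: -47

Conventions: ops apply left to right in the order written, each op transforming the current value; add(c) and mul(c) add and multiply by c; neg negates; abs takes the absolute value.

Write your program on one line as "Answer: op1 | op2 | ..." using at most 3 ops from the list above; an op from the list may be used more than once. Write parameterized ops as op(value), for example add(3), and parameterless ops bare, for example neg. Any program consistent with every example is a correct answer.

add(-5) | add(-7) | add(9)

Check, running the answer program on each example:
  -39 -> -44 -> -51 -> -42
  15 -> 10 -> 3 -> 12
  -49 -> -54 -> -61 -> -52
  -48 -> -53 -> -60 -> -51
  -45 -> -50 -> -57 -> -48
  -44 -> -49 -> -56 -> -47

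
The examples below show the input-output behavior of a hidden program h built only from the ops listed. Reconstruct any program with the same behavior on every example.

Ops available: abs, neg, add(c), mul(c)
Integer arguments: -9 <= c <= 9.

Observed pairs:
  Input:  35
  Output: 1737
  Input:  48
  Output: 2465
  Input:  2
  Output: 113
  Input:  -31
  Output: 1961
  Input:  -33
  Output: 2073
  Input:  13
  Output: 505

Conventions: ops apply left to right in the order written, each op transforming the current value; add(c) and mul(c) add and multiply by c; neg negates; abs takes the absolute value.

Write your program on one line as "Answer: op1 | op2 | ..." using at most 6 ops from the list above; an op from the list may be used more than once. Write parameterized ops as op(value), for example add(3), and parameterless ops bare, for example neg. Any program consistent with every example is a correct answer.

add(-4) | mul(-7) | abs | mul(8) | add(1)

Check, running the answer program on each example:
  35 -> 31 -> -217 -> 217 -> 1736 -> 1737
  48 -> 44 -> -308 -> 308 -> 2464 -> 2465
  2 -> -2 -> 14 -> 14 -> 112 -> 113
  -31 -> -35 -> 245 -> 245 -> 1960 -> 1961
  -33 -> -37 -> 259 -> 259 -> 2072 -> 2073
  13 -> 9 -> -63 -> 63 -> 504 -> 505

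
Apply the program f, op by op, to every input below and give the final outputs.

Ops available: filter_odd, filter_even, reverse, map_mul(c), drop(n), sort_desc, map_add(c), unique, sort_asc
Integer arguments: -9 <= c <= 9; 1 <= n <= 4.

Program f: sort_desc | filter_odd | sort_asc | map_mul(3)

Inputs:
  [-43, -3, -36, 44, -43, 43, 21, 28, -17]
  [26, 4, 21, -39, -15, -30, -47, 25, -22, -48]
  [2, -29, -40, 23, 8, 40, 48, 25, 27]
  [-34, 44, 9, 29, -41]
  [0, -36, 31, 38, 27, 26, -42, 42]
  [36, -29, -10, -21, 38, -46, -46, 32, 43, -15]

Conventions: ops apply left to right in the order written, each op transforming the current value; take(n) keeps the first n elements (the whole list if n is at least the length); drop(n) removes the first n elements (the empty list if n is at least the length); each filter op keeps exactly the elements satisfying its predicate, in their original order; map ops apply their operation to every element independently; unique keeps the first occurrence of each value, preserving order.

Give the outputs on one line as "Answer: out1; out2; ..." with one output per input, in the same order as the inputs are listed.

[-129, -129, -51, -9, 63, 129]; [-141, -117, -45, 63, 75]; [-87, 69, 75, 81]; [-123, 27, 87]; [81, 93]; [-87, -63, -45, 129]

Execution, op by op:
  [-43, -3, -36, 44, -43, 43, 21, 28, -17] -> [44, 43, 28, 21, -3, -17, -36, -43, -43] -> [43, 21, -3, -17, -43, -43] -> [-43, -43, -17, -3, 21, 43] -> [-129, -129, -51, -9, 63, 129]
  [26, 4, 21, -39, -15, -30, -47, 25, -22, -48] -> [26, 25, 21, 4, -15, -22, -30, -39, -47, -48] -> [25, 21, -15, -39, -47] -> [-47, -39, -15, 21, 25] -> [-141, -117, -45, 63, 75]
  [2, -29, -40, 23, 8, 40, 48, 25, 27] -> [48, 40, 27, 25, 23, 8, 2, -29, -40] -> [27, 25, 23, -29] -> [-29, 23, 25, 27] -> [-87, 69, 75, 81]
  [-34, 44, 9, 29, -41] -> [44, 29, 9, -34, -41] -> [29, 9, -41] -> [-41, 9, 29] -> [-123, 27, 87]
  [0, -36, 31, 38, 27, 26, -42, 42] -> [42, 38, 31, 27, 26, 0, -36, -42] -> [31, 27] -> [27, 31] -> [81, 93]
  [36, -29, -10, -21, 38, -46, -46, 32, 43, -15] -> [43, 38, 36, 32, -10, -15, -21, -29, -46, -46] -> [43, -15, -21, -29] -> [-29, -21, -15, 43] -> [-87, -63, -45, 129]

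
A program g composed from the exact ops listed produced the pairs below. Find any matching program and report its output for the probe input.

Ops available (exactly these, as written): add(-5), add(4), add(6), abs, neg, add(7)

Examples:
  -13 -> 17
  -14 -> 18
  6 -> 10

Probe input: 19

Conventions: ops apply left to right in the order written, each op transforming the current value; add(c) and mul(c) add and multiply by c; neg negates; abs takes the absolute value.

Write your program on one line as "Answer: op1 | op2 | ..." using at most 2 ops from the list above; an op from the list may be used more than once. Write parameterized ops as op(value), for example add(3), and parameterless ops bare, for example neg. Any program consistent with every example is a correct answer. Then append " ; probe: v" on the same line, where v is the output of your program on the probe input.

abs | add(4) ; probe: 23

Check, running the answer program on each example:
  -13 -> 13 -> 17
  -14 -> 14 -> 18
  6 -> 6 -> 10
  probe: 19 -> 19 -> 23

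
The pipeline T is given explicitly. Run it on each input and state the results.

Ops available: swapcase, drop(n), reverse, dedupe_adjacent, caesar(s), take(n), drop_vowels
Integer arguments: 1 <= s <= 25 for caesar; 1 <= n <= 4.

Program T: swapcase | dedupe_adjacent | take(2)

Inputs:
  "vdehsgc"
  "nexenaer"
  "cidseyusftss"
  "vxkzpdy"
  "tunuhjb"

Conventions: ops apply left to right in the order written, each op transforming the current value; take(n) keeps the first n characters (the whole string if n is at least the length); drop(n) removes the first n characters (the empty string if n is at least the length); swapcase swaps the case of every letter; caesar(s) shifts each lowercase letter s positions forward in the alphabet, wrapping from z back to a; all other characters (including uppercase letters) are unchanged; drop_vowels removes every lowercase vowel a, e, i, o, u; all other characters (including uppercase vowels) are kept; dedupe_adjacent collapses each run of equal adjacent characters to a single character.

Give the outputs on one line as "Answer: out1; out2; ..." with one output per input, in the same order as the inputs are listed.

Execution, op by op:
  "vdehsgc" -> "VDEHSGC" -> "VDEHSGC" -> "VD"
  "nexenaer" -> "NEXENAER" -> "NEXENAER" -> "NE"
  "cidseyusftss" -> "CIDSEYUSFTSS" -> "CIDSEYUSFTS" -> "CI"
  "vxkzpdy" -> "VXKZPDY" -> "VXKZPDY" -> "VX"
  "tunuhjb" -> "TUNUHJB" -> "TUNUHJB" -> "TU"

"VD"; "NE"; "CI"; "VX"; "TU"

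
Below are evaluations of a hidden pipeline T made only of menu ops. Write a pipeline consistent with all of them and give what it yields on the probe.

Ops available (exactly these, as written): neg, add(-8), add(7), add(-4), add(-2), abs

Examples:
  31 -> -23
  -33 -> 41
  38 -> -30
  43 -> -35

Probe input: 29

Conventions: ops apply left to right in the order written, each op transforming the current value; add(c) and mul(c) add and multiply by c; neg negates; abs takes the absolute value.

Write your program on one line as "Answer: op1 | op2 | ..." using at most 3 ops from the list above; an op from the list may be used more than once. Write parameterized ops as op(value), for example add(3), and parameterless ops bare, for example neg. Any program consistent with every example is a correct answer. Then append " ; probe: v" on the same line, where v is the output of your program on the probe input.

add(-8) | neg ; probe: -21

Check, running the answer program on each example:
  31 -> 23 -> -23
  -33 -> -41 -> 41
  38 -> 30 -> -30
  43 -> 35 -> -35
  probe: 29 -> 21 -> -21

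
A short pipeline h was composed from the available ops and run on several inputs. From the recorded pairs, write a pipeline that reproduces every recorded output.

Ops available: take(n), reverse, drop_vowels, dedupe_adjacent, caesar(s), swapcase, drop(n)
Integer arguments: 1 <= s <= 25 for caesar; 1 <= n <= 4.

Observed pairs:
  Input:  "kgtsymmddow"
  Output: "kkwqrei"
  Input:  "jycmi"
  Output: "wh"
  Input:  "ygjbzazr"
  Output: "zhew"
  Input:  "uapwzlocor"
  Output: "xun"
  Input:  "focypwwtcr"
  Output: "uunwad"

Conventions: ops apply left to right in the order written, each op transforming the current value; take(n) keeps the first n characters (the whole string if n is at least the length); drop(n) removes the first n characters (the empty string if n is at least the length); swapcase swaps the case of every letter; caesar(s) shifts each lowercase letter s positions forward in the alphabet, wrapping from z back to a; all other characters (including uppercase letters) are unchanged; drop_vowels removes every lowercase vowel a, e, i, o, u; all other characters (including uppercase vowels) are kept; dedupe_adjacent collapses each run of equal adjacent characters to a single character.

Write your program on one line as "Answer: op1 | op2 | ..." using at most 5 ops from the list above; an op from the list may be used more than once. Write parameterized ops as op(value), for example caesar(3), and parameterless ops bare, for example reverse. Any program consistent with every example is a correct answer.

reverse | drop(1) | drop_vowels | caesar(24) | drop(2)

Check, running the answer program on each example:
  "kgtsymmddow" -> "woddmmystgk" -> "oddmmystgk" -> "ddmmystgk" -> "bbkkwqrei" -> "kkwqrei"
  "jycmi" -> "imcyj" -> "mcyj" -> "mcyj" -> "kawh" -> "wh"
  "ygjbzazr" -> "rzazbjgy" -> "zazbjgy" -> "zzbjgy" -> "xxzhew" -> "zhew"
  "uapwzlocor" -> "rocolzwpau" -> "ocolzwpau" -> "clzwp" -> "ajxun" -> "xun"
  "focypwwtcr" -> "rctwwpycof" -> "ctwwpycof" -> "ctwwpycf" -> "aruunwad" -> "uunwad"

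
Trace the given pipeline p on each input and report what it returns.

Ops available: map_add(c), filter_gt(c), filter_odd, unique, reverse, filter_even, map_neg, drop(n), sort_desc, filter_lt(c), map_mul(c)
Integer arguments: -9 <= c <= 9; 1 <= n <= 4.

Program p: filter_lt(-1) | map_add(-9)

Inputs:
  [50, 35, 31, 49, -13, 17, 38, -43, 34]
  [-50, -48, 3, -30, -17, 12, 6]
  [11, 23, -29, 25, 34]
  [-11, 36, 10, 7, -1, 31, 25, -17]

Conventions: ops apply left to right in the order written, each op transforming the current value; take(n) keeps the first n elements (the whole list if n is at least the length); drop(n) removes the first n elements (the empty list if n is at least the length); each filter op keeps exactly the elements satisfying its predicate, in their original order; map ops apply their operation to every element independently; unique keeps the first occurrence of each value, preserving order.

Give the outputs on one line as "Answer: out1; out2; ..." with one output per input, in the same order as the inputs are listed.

[-22, -52]; [-59, -57, -39, -26]; [-38]; [-20, -26]

Execution, op by op:
  [50, 35, 31, 49, -13, 17, 38, -43, 34] -> [-13, -43] -> [-22, -52]
  [-50, -48, 3, -30, -17, 12, 6] -> [-50, -48, -30, -17] -> [-59, -57, -39, -26]
  [11, 23, -29, 25, 34] -> [-29] -> [-38]
  [-11, 36, 10, 7, -1, 31, 25, -17] -> [-11, -17] -> [-20, -26]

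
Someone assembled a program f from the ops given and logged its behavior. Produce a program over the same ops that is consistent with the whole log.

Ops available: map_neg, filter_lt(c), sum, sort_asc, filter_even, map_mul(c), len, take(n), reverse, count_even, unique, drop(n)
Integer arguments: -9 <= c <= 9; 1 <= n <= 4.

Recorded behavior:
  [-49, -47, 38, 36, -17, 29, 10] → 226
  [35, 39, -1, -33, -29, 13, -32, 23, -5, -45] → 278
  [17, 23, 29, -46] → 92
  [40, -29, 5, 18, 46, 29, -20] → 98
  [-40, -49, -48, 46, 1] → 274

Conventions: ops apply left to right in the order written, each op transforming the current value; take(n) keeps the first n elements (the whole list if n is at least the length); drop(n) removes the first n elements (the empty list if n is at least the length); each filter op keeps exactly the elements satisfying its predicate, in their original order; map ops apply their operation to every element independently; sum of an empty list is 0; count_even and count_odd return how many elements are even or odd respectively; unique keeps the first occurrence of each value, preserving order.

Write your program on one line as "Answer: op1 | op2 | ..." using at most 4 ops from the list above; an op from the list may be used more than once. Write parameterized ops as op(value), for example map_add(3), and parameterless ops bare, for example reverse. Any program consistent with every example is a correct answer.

sort_asc | filter_lt(-8) | map_mul(-2) | sum

Check, running the answer program on each example:
  [-49, -47, 38, 36, -17, 29, 10] -> [-49, -47, -17, 10, 29, 36, 38] -> [-49, -47, -17] -> [98, 94, 34] -> 226
  [35, 39, -1, -33, -29, 13, -32, 23, -5, -45] -> [-45, -33, -32, -29, -5, -1, 13, 23, 35, 39] -> [-45, -33, -32, -29] -> [90, 66, 64, 58] -> 278
  [17, 23, 29, -46] -> [-46, 17, 23, 29] -> [-46] -> [92] -> 92
  [40, -29, 5, 18, 46, 29, -20] -> [-29, -20, 5, 18, 29, 40, 46] -> [-29, -20] -> [58, 40] -> 98
  [-40, -49, -48, 46, 1] -> [-49, -48, -40, 1, 46] -> [-49, -48, -40] -> [98, 96, 80] -> 274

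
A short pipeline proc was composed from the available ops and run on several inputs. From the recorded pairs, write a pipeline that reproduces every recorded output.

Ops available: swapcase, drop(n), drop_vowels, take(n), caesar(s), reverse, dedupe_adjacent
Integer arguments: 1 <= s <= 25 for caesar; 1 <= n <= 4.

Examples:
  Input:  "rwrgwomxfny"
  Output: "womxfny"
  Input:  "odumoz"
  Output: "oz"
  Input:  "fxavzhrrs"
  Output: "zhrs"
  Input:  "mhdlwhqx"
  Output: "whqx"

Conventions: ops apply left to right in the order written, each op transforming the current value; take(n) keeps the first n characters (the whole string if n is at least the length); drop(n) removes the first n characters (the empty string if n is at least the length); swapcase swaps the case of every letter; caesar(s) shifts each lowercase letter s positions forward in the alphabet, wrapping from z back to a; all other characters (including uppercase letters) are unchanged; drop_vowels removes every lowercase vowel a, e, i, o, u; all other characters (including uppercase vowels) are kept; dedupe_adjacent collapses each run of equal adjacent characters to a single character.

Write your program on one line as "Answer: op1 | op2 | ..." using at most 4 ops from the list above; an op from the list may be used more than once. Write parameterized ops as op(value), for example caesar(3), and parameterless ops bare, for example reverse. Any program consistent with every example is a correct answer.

swapcase | drop(4) | swapcase | dedupe_adjacent

Check, running the answer program on each example:
  "rwrgwomxfny" -> "RWRGWOMXFNY" -> "WOMXFNY" -> "womxfny" -> "womxfny"
  "odumoz" -> "ODUMOZ" -> "OZ" -> "oz" -> "oz"
  "fxavzhrrs" -> "FXAVZHRRS" -> "ZHRRS" -> "zhrrs" -> "zhrs"
  "mhdlwhqx" -> "MHDLWHQX" -> "WHQX" -> "whqx" -> "whqx"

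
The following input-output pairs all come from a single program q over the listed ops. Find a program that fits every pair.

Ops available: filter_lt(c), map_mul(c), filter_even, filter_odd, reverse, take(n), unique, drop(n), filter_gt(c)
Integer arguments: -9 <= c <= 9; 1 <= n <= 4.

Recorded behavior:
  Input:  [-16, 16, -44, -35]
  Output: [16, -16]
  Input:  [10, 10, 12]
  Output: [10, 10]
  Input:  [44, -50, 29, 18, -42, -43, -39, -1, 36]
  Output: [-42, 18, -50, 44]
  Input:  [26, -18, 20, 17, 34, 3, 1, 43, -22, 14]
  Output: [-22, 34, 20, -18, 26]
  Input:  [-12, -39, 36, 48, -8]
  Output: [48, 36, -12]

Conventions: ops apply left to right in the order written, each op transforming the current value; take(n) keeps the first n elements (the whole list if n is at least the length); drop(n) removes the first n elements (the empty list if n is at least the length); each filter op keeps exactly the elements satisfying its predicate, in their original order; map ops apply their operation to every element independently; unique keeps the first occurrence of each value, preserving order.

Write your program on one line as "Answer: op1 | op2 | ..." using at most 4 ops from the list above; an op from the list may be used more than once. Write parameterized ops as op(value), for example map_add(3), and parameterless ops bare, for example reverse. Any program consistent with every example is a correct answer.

reverse | filter_even | drop(1)

Check, running the answer program on each example:
  [-16, 16, -44, -35] -> [-35, -44, 16, -16] -> [-44, 16, -16] -> [16, -16]
  [10, 10, 12] -> [12, 10, 10] -> [12, 10, 10] -> [10, 10]
  [44, -50, 29, 18, -42, -43, -39, -1, 36] -> [36, -1, -39, -43, -42, 18, 29, -50, 44] -> [36, -42, 18, -50, 44] -> [-42, 18, -50, 44]
  [26, -18, 20, 17, 34, 3, 1, 43, -22, 14] -> [14, -22, 43, 1, 3, 34, 17, 20, -18, 26] -> [14, -22, 34, 20, -18, 26] -> [-22, 34, 20, -18, 26]
  [-12, -39, 36, 48, -8] -> [-8, 48, 36, -39, -12] -> [-8, 48, 36, -12] -> [48, 36, -12]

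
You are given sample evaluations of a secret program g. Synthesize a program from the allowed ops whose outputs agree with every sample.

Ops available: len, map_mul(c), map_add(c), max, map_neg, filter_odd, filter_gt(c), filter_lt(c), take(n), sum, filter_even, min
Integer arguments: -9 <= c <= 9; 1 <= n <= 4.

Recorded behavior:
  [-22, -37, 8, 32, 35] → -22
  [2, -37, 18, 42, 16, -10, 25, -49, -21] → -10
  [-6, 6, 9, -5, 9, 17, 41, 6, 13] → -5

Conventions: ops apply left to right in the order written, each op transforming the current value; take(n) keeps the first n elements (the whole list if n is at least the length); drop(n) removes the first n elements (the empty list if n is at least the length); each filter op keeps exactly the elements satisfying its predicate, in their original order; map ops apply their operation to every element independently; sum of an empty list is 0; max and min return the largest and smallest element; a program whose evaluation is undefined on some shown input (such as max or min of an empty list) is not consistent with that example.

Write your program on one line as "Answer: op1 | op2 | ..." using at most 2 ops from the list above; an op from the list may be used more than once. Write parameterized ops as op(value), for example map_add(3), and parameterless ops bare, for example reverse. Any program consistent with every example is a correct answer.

filter_lt(2) | max

Check, running the answer program on each example:
  [-22, -37, 8, 32, 35] -> [-22, -37] -> -22
  [2, -37, 18, 42, 16, -10, 25, -49, -21] -> [-37, -10, -49, -21] -> -10
  [-6, 6, 9, -5, 9, 17, 41, 6, 13] -> [-6, -5] -> -5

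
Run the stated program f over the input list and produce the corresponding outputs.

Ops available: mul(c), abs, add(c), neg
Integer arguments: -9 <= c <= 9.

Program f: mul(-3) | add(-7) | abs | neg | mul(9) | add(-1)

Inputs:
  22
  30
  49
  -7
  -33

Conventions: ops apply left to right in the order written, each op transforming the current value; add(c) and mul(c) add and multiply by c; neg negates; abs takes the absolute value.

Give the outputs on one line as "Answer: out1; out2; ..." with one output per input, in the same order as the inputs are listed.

-658; -874; -1387; -127; -829

Execution, op by op:
  22 -> -66 -> -73 -> 73 -> -73 -> -657 -> -658
  30 -> -90 -> -97 -> 97 -> -97 -> -873 -> -874
  49 -> -147 -> -154 -> 154 -> -154 -> -1386 -> -1387
  -7 -> 21 -> 14 -> 14 -> -14 -> -126 -> -127
  -33 -> 99 -> 92 -> 92 -> -92 -> -828 -> -829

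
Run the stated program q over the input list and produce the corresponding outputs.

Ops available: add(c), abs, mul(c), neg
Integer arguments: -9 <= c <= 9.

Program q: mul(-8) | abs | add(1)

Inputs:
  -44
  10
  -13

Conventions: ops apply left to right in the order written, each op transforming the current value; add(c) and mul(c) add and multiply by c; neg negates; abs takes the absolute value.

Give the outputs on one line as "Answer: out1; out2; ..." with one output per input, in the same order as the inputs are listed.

353; 81; 105

Execution, op by op:
  -44 -> 352 -> 352 -> 353
  10 -> -80 -> 80 -> 81
  -13 -> 104 -> 104 -> 105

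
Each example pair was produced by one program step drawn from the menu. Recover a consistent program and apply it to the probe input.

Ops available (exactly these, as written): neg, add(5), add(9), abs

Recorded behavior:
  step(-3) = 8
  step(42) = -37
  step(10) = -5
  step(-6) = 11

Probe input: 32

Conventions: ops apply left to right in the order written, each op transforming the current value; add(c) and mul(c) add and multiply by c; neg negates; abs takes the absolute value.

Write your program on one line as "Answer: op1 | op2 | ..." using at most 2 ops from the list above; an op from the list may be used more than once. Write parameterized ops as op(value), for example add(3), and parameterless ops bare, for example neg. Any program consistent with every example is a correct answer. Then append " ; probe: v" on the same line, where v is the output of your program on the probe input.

neg | add(5) ; probe: -27

Check, running the answer program on each example:
  -3 -> 3 -> 8
  42 -> -42 -> -37
  10 -> -10 -> -5
  -6 -> 6 -> 11
  probe: 32 -> -32 -> -27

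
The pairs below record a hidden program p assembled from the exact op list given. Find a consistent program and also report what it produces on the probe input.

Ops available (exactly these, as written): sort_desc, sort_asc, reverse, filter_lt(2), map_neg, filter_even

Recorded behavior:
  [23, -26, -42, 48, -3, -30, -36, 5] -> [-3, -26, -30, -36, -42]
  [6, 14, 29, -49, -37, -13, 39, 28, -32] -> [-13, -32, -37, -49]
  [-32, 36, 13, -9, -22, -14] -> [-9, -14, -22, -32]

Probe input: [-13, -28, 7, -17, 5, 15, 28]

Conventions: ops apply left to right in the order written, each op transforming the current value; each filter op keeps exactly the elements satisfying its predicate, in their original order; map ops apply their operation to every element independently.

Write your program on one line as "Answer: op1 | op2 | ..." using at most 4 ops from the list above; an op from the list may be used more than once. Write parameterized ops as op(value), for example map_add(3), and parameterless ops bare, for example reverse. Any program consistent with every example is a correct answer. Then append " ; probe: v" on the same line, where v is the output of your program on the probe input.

sort_asc | reverse | filter_lt(2) ; probe: [-13, -17, -28]

Check, running the answer program on each example:
  [23, -26, -42, 48, -3, -30, -36, 5] -> [-42, -36, -30, -26, -3, 5, 23, 48] -> [48, 23, 5, -3, -26, -30, -36, -42] -> [-3, -26, -30, -36, -42]
  [6, 14, 29, -49, -37, -13, 39, 28, -32] -> [-49, -37, -32, -13, 6, 14, 28, 29, 39] -> [39, 29, 28, 14, 6, -13, -32, -37, -49] -> [-13, -32, -37, -49]
  [-32, 36, 13, -9, -22, -14] -> [-32, -22, -14, -9, 13, 36] -> [36, 13, -9, -14, -22, -32] -> [-9, -14, -22, -32]
  probe: [-13, -28, 7, -17, 5, 15, 28] -> [-28, -17, -13, 5, 7, 15, 28] -> [28, 15, 7, 5, -13, -17, -28] -> [-13, -17, -28]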